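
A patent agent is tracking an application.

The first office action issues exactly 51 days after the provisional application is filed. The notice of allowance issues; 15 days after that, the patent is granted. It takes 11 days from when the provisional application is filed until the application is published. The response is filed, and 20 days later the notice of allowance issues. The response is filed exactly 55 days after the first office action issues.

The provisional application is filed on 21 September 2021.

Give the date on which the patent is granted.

The provisional application is filed: Sep 21, 2021.
The first office action issues: Sep 21, 2021 + 51 days = Nov 11, 2021.
The response is filed: Nov 11, 2021 + 55 days = Jan 5, 2022.
The notice of allowance issues: Jan 5, 2022 + 20 days = Jan 25, 2022.
The patent is granted: Jan 25, 2022 + 15 days = Feb 9, 2022.

9 February 2022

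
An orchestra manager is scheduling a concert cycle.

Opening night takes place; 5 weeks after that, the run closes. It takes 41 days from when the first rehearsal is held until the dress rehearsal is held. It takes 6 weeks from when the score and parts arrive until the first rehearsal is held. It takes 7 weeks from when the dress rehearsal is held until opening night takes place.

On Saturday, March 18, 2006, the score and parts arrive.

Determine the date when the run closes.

The score and parts arrive: Mar 18, 2006.
The first rehearsal is held: Mar 18, 2006 + 6 weeks = Apr 29, 2006.
The dress rehearsal is held: Apr 29, 2006 + 41 days = Jun 9, 2006.
Opening night takes place: Jun 9, 2006 + 7 weeks = Jul 28, 2006.
The run closes: Jul 28, 2006 + 5 weeks = Sep 1, 2006.

Friday, September 1, 2006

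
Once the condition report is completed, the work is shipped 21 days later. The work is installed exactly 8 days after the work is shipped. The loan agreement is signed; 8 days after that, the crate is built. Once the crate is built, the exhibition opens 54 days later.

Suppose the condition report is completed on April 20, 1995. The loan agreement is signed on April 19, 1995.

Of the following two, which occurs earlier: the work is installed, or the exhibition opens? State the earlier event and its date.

The work is installed — May 19, 1995

The condition report is completed: Apr 20, 1995.
The work is shipped: Apr 20, 1995 + 21 days = May 11, 1995.
The work is installed: May 11, 1995 + 8 days = May 19, 1995.
The loan agreement is signed: Apr 19, 1995.
The crate is built: Apr 19, 1995 + 8 days = Apr 27, 1995.
The exhibition opens: Apr 27, 1995 + 54 days = Jun 20, 1995.
Comparing: the work is installed on May 19, 1995 vs the exhibition opens on Jun 20, 1995. Earlier: the work is installed.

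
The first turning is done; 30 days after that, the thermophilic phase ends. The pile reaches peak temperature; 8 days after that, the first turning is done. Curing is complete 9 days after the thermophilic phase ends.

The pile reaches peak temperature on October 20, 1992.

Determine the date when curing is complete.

December 6, 1992

The pile reaches peak temperature: Oct 20, 1992.
The first turning is done: Oct 20, 1992 + 8 days = Oct 28, 1992.
The thermophilic phase ends: Oct 28, 1992 + 30 days = Nov 27, 1992.
Curing is complete: Nov 27, 1992 + 9 days = Dec 6, 1992.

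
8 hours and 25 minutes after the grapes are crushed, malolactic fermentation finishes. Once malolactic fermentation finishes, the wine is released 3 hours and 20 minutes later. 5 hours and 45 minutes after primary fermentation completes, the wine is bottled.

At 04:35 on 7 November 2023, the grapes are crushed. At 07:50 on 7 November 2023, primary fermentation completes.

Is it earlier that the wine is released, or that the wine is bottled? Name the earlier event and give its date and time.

The grapes are crushed: 04:35 Nov 7, 2023.
Malolactic fermentation finishes: 04:35 Nov 7, 2023 + 8h25m = 13:00 Nov 7, 2023.
The wine is released: 13:00 Nov 7, 2023 + 3h20m = 16:20 Nov 7, 2023.
Primary fermentation completes: 07:50 Nov 7, 2023.
The wine is bottled: 07:50 Nov 7, 2023 + 5h45m = 13:35 Nov 7, 2023.
Comparing: the wine is released at 16:20 Nov 7, 2023 vs the wine is bottled at 13:35 Nov 7, 2023. Earlier: the wine is bottled.

The wine is bottled — 13:35 on 7 November 2023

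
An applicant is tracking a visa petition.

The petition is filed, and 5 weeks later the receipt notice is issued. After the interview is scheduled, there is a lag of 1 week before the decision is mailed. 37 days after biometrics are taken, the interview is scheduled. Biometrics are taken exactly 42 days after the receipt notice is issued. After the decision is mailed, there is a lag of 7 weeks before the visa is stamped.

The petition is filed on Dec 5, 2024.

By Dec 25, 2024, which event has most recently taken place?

The petition is filed

The petition is filed: Dec 5, 2024.
The receipt notice is issued: Dec 5, 2024 + 5 weeks = Jan 9, 2025.
Biometrics are taken: Jan 9, 2025 + 42 days = Feb 20, 2025.
The interview is scheduled: Feb 20, 2025 + 37 days = Mar 29, 2025.
The decision is mailed: Mar 29, 2025 + 1 week = Apr 5, 2025.
The visa is stamped: Apr 5, 2025 + 7 weeks = May 24, 2025.
Dec 25, 2024 falls between when the petition is filed (Dec 5, 2024) and when the receipt notice is issued (Jan 9, 2025).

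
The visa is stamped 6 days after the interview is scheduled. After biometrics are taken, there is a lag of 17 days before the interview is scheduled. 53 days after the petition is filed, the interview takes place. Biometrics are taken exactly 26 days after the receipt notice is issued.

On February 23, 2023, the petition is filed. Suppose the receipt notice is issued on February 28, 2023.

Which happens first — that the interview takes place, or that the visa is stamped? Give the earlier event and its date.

The petition is filed: Feb 23, 2023.
The interview takes place: Feb 23, 2023 + 53 days = Apr 17, 2023.
The receipt notice is issued: Feb 28, 2023.
Biometrics are taken: Feb 28, 2023 + 26 days = Mar 26, 2023.
The interview is scheduled: Mar 26, 2023 + 17 days = Apr 12, 2023.
The visa is stamped: Apr 12, 2023 + 6 days = Apr 18, 2023.
Comparing: the interview takes place on Apr 17, 2023 vs the visa is stamped on Apr 18, 2023. Earlier: the interview takes place.

The interview takes place — April 17, 2023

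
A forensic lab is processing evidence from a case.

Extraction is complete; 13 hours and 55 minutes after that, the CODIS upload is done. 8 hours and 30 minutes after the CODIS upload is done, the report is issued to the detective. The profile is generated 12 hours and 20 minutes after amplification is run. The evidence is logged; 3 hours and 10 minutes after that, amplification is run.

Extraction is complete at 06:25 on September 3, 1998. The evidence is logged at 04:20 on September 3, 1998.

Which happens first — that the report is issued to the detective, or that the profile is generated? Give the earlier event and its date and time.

Extraction is complete: 06:25 Sep 3, 1998.
The CODIS upload is done: 06:25 Sep 3, 1998 + 13h55m = 20:20 Sep 3, 1998.
The report is issued to the detective: 20:20 Sep 3, 1998 + 8h30m = 04:50 Sep 4, 1998.
The evidence is logged: 04:20 Sep 3, 1998.
Amplification is run: 04:20 Sep 3, 1998 + 3h10m = 07:30 Sep 3, 1998.
The profile is generated: 07:30 Sep 3, 1998 + 12h20m = 19:50 Sep 3, 1998.
Comparing: the report is issued to the detective at 04:50 Sep 4, 1998 vs the profile is generated at 19:50 Sep 3, 1998. Earlier: the profile is generated.

The profile is generated — 19:50 on September 3, 1998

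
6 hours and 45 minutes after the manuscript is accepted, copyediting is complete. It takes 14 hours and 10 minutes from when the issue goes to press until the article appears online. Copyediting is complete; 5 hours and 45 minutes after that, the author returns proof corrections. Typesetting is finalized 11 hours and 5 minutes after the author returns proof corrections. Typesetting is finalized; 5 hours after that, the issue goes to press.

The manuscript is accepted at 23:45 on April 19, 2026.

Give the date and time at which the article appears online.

18:30 on April 21, 2026

The manuscript is accepted: 23:45 Apr 19, 2026.
Copyediting is complete: 23:45 Apr 19, 2026 + 6h45m = 06:30 Apr 20, 2026.
The author returns proof corrections: 06:30 Apr 20, 2026 + 5h45m = 12:15 Apr 20, 2026.
Typesetting is finalized: 12:15 Apr 20, 2026 + 11h05m = 23:20 Apr 20, 2026.
The issue goes to press: 23:20 Apr 20, 2026 + 5h = 04:20 Apr 21, 2026.
The article appears online: 04:20 Apr 21, 2026 + 14h10m = 18:30 Apr 21, 2026.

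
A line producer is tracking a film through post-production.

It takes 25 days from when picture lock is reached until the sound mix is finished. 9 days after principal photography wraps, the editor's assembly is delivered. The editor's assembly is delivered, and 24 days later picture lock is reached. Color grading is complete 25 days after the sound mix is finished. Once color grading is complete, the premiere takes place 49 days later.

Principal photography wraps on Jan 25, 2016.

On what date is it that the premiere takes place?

Principal photography wraps: Jan 25, 2016.
The editor's assembly is delivered: Jan 25, 2016 + 9 days = Feb 3, 2016.
Picture lock is reached: Feb 3, 2016 + 24 days = Feb 27, 2016.
The sound mix is finished: Feb 27, 2016 + 25 days = Mar 23, 2016.
Color grading is complete: Mar 23, 2016 + 25 days = Apr 17, 2016.
The premiere takes place: Apr 17, 2016 + 49 days = Jun 5, 2016.

Jun 5, 2016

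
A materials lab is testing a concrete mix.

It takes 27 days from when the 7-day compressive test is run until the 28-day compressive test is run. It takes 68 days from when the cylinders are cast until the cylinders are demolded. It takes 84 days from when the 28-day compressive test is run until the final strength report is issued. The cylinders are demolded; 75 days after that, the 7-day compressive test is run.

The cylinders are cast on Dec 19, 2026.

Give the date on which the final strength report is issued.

The cylinders are cast: Dec 19, 2026.
The cylinders are demolded: Dec 19, 2026 + 68 days = Feb 25, 2027.
The 7-day compressive test is run: Feb 25, 2027 + 75 days = May 11, 2027.
The 28-day compressive test is run: May 11, 2027 + 27 days = Jun 7, 2027.
The final strength report is issued: Jun 7, 2027 + 84 days = Aug 30, 2027.

Aug 30, 2027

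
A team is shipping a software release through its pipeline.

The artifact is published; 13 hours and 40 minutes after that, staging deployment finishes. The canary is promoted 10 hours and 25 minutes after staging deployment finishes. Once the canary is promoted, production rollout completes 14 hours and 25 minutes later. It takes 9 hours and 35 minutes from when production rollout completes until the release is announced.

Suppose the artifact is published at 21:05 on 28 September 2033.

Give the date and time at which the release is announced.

21:10 on 30 September 2033

The artifact is published: 21:05 Sep 28, 2033.
Staging deployment finishes: 21:05 Sep 28, 2033 + 13h40m = 10:45 Sep 29, 2033.
The canary is promoted: 10:45 Sep 29, 2033 + 10h25m = 21:10 Sep 29, 2033.
Production rollout completes: 21:10 Sep 29, 2033 + 14h25m = 11:35 Sep 30, 2033.
The release is announced: 11:35 Sep 30, 2033 + 9h35m = 21:10 Sep 30, 2033.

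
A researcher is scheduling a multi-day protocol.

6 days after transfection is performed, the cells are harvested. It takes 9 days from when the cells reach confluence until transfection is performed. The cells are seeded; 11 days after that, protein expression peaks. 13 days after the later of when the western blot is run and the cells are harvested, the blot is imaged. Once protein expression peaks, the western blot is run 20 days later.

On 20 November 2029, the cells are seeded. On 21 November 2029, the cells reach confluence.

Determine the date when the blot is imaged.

The cells are seeded: Nov 20, 2029.
Protein expression peaks: Nov 20, 2029 + 11 days = Dec 1, 2029.
The western blot is run: Dec 1, 2029 + 20 days = Dec 21, 2029.
The cells reach confluence: Nov 21, 2029.
Transfection is performed: Nov 21, 2029 + 9 days = Nov 30, 2029.
The cells are harvested: Nov 30, 2029 + 6 days = Dec 6, 2029.
Both prerequisites met — the western blot is run (Dec 21, 2029), the cells are harvested (Dec 6, 2029); the later is Dec 21, 2029.
The blot is imaged: Dec 21, 2029 + 13 days = Jan 3, 2030.

3 January 2030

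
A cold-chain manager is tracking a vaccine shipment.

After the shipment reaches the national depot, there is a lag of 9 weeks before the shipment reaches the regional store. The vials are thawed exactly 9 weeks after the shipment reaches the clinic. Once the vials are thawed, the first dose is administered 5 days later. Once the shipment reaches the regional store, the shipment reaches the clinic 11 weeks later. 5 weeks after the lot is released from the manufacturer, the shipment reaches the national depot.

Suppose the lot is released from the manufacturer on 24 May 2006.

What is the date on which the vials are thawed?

The lot is released from the manufacturer: May 24, 2006.
The shipment reaches the national depot: May 24, 2006 + 5 weeks = Jun 28, 2006.
The shipment reaches the regional store: Jun 28, 2006 + 9 weeks = Aug 30, 2006.
The shipment reaches the clinic: Aug 30, 2006 + 11 weeks = Nov 15, 2006.
The vials are thawed: Nov 15, 2006 + 9 weeks = Jan 17, 2007.

17 January 2007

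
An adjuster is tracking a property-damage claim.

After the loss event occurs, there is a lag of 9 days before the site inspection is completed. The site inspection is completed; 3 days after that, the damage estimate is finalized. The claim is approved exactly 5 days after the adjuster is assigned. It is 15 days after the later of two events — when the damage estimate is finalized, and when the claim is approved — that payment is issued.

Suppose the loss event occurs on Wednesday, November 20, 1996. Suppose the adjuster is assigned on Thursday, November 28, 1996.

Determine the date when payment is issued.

The loss event occurs: Nov 20, 1996.
The site inspection is completed: Nov 20, 1996 + 9 days = Nov 29, 1996.
The damage estimate is finalized: Nov 29, 1996 + 3 days = Dec 2, 1996.
The adjuster is assigned: Nov 28, 1996.
The claim is approved: Nov 28, 1996 + 5 days = Dec 3, 1996.
Both prerequisites met — the damage estimate is finalized (Dec 2, 1996), the claim is approved (Dec 3, 1996); the later is Dec 3, 1996.
Payment is issued: Dec 3, 1996 + 15 days = Dec 18, 1996.

Wednesday, December 18, 1996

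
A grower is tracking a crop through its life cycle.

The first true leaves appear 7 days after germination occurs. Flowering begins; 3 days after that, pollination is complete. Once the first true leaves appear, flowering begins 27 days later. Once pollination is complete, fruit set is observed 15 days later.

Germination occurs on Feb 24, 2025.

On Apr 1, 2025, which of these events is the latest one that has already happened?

Germination occurs: Feb 24, 2025.
The first true leaves appear: Feb 24, 2025 + 7 days = Mar 3, 2025.
Flowering begins: Mar 3, 2025 + 27 days = Mar 30, 2025.
Pollination is complete: Mar 30, 2025 + 3 days = Apr 2, 2025.
Fruit set is observed: Apr 2, 2025 + 15 days = Apr 17, 2025.
Apr 1, 2025 falls between when flowering begins (Mar 30, 2025) and when pollination is complete (Apr 2, 2025).

Flowering begins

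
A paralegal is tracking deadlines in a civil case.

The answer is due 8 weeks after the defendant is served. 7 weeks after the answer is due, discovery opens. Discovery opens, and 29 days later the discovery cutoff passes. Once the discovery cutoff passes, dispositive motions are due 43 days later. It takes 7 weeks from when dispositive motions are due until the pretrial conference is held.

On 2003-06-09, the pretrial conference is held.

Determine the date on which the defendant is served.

The pretrial conference is held: Jun 9, 2003.
Dispositive motions are due: Jun 9, 2003 − 7 weeks = Apr 21, 2003.
The discovery cutoff passes: Apr 21, 2003 − 43 days = Mar 9, 2003.
Discovery opens: Mar 9, 2003 − 29 days = Feb 8, 2003.
The answer is due: Feb 8, 2003 − 7 weeks = Dec 21, 2002.
The defendant is served: Dec 21, 2002 − 8 weeks = Oct 26, 2002.

2002-10-26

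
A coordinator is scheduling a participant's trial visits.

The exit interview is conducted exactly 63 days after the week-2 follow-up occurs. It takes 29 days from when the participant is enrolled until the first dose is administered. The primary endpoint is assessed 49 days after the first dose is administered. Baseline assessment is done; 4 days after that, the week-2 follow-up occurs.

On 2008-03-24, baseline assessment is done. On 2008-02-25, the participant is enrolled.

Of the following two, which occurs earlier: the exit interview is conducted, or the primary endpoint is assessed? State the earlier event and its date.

Baseline assessment is done: Mar 24, 2008.
The week-2 follow-up occurs: Mar 24, 2008 + 4 days = Mar 28, 2008.
The exit interview is conducted: Mar 28, 2008 + 63 days = May 30, 2008.
The participant is enrolled: Feb 25, 2008.
The first dose is administered: Feb 25, 2008 + 29 days = Mar 25, 2008.
The primary endpoint is assessed: Mar 25, 2008 + 49 days = May 13, 2008.
Comparing: the exit interview is conducted on May 30, 2008 vs the primary endpoint is assessed on May 13, 2008. Earlier: the primary endpoint is assessed.

The primary endpoint is assessed — 2008-05-13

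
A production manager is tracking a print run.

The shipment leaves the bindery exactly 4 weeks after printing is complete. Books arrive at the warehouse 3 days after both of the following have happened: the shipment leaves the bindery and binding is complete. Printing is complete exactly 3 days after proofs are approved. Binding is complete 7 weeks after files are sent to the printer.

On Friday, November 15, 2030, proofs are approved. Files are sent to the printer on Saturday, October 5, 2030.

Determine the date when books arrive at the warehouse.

Proofs are approved: Nov 15, 2030.
Printing is complete: Nov 15, 2030 + 3 days = Nov 18, 2030.
The shipment leaves the bindery: Nov 18, 2030 + 4 weeks = Dec 16, 2030.
Files are sent to the printer: Oct 5, 2030.
Binding is complete: Oct 5, 2030 + 7 weeks = Nov 23, 2030.
Both prerequisites met — the shipment leaves the bindery (Dec 16, 2030), binding is complete (Nov 23, 2030); the later is Dec 16, 2030.
Books arrive at the warehouse: Dec 16, 2030 + 3 days = Dec 19, 2030.

Thursday, December 19, 2030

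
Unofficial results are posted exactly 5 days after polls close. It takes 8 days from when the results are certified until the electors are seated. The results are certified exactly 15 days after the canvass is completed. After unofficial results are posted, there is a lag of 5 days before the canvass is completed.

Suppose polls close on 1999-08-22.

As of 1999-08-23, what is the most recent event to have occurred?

Polls close: Aug 22, 1999.
Unofficial results are posted: Aug 22, 1999 + 5 days = Aug 27, 1999.
The canvass is completed: Aug 27, 1999 + 5 days = Sep 1, 1999.
The results are certified: Sep 1, 1999 + 15 days = Sep 16, 1999.
The electors are seated: Sep 16, 1999 + 8 days = Sep 24, 1999.
Aug 23, 1999 falls between when polls close (Aug 22, 1999) and when unofficial results are posted (Aug 27, 1999).

Polls close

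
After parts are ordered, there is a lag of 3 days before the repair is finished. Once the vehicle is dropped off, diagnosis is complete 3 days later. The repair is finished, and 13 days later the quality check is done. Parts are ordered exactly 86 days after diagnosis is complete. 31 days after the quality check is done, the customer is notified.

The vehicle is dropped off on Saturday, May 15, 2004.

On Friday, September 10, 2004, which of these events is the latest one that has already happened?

The quality check is done

The vehicle is dropped off: May 15, 2004.
Diagnosis is complete: May 15, 2004 + 3 days = May 18, 2004.
Parts are ordered: May 18, 2004 + 86 days = Aug 12, 2004.
The repair is finished: Aug 12, 2004 + 3 days = Aug 15, 2004.
The quality check is done: Aug 15, 2004 + 13 days = Aug 28, 2004.
The customer is notified: Aug 28, 2004 + 31 days = Sep 28, 2004.
Sep 10, 2004 falls between when the quality check is done (Aug 28, 2004) and when the customer is notified (Sep 28, 2004).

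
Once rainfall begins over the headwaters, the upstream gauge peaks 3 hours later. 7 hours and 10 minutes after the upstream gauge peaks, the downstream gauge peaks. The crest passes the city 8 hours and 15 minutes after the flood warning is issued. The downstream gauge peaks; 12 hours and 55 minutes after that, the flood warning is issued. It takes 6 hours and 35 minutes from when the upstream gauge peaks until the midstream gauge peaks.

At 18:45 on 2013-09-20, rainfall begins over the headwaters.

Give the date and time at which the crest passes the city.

Rainfall begins over the headwaters: 18:45 Sep 20, 2013.
The upstream gauge peaks: 18:45 Sep 20, 2013 + 3h = 21:45 Sep 20, 2013.
The downstream gauge peaks: 21:45 Sep 20, 2013 + 7h10m = 04:55 Sep 21, 2013.
The flood warning is issued: 04:55 Sep 21, 2013 + 12h55m = 17:50 Sep 21, 2013.
The crest passes the city: 17:50 Sep 21, 2013 + 8h15m = 02:05 Sep 22, 2013.

02:05 on 2013-09-22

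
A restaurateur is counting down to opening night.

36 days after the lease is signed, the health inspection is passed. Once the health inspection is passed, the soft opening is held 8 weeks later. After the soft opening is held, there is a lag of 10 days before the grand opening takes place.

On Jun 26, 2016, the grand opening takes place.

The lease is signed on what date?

The grand opening takes place: Jun 26, 2016.
The soft opening is held: Jun 26, 2016 − 10 days = Jun 16, 2016.
The health inspection is passed: Jun 16, 2016 − 8 weeks = Apr 21, 2016.
The lease is signed: Apr 21, 2016 − 36 days = Mar 16, 2016.

Mar 16, 2016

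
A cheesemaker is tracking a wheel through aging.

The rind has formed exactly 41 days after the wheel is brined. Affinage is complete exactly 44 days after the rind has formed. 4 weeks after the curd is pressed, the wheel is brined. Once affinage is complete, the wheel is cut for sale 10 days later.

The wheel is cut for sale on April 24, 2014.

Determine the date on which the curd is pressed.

December 22, 2013

The wheel is cut for sale: Apr 24, 2014.
Affinage is complete: Apr 24, 2014 − 10 days = Apr 14, 2014.
The rind has formed: Apr 14, 2014 − 44 days = Mar 1, 2014.
The wheel is brined: Mar 1, 2014 − 41 days = Jan 19, 2014.
The curd is pressed: Jan 19, 2014 − 4 weeks = Dec 22, 2013.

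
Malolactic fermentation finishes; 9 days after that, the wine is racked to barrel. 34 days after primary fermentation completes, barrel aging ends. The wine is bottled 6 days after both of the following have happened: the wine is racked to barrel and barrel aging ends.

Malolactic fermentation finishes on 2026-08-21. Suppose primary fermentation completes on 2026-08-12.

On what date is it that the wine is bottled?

Malolactic fermentation finishes: Aug 21, 2026.
The wine is racked to barrel: Aug 21, 2026 + 9 days = Aug 30, 2026.
Primary fermentation completes: Aug 12, 2026.
Barrel aging ends: Aug 12, 2026 + 34 days = Sep 15, 2026.
Both prerequisites met — the wine is racked to barrel (Aug 30, 2026), barrel aging ends (Sep 15, 2026); the later is Sep 15, 2026.
The wine is bottled: Sep 15, 2026 + 6 days = Sep 21, 2026.

2026-09-21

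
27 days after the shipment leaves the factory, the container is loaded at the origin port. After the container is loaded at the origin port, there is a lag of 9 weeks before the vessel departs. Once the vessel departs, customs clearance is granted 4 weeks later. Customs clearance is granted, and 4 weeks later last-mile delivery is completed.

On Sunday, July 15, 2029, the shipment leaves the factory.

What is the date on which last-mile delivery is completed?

The shipment leaves the factory: Jul 15, 2029.
The container is loaded at the origin port: Jul 15, 2029 + 27 days = Aug 11, 2029.
The vessel departs: Aug 11, 2029 + 9 weeks = Oct 13, 2029.
Customs clearance is granted: Oct 13, 2029 + 4 weeks = Nov 10, 2029.
Last-mile delivery is completed: Nov 10, 2029 + 4 weeks = Dec 8, 2029.

Saturday, December 8, 2029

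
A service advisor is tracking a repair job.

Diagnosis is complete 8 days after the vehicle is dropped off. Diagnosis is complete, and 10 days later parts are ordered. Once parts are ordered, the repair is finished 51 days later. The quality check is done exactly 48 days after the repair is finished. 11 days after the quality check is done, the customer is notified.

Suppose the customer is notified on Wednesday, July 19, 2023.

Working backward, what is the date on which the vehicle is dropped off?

The customer is notified: Jul 19, 2023.
The quality check is done: Jul 19, 2023 − 11 days = Jul 8, 2023.
The repair is finished: Jul 8, 2023 − 48 days = May 21, 2023.
Parts are ordered: May 21, 2023 − 51 days = Mar 31, 2023.
Diagnosis is complete: Mar 31, 2023 − 10 days = Mar 21, 2023.
The vehicle is dropped off: Mar 21, 2023 − 8 days = Mar 13, 2023.

Monday, March 13, 2023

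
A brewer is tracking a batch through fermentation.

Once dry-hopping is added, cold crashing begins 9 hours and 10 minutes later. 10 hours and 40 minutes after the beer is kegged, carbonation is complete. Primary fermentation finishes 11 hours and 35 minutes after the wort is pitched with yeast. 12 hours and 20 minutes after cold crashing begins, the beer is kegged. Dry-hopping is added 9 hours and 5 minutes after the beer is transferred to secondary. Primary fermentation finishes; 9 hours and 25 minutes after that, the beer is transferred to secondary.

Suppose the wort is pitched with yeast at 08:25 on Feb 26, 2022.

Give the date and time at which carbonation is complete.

The wort is pitched with yeast: 08:25 Feb 26, 2022.
Primary fermentation finishes: 08:25 Feb 26, 2022 + 11h35m = 20:00 Feb 26, 2022.
The beer is transferred to secondary: 20:00 Feb 26, 2022 + 9h25m = 05:25 Feb 27, 2022.
Dry-hopping is added: 05:25 Feb 27, 2022 + 9h05m = 14:30 Feb 27, 2022.
Cold crashing begins: 14:30 Feb 27, 2022 + 9h10m = 23:40 Feb 27, 2022.
The beer is kegged: 23:40 Feb 27, 2022 + 12h20m = 12:00 Feb 28, 2022.
Carbonation is complete: 12:00 Feb 28, 2022 + 10h40m = 22:40 Feb 28, 2022.

22:40 on Feb 28, 2022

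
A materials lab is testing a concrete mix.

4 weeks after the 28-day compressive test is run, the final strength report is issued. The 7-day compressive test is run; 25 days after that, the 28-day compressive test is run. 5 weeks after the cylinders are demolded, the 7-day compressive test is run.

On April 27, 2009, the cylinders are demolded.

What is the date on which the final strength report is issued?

The cylinders are demolded: Apr 27, 2009.
The 7-day compressive test is run: Apr 27, 2009 + 5 weeks = Jun 1, 2009.
The 28-day compressive test is run: Jun 1, 2009 + 25 days = Jun 26, 2009.
The final strength report is issued: Jun 26, 2009 + 4 weeks = Jul 24, 2009.

July 24, 2009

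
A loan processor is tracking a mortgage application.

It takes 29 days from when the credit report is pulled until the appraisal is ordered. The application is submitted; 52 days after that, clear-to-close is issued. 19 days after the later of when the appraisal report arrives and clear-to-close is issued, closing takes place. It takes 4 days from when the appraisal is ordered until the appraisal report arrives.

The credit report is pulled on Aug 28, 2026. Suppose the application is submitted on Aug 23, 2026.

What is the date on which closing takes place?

The credit report is pulled: Aug 28, 2026.
The appraisal is ordered: Aug 28, 2026 + 29 days = Sep 26, 2026.
The appraisal report arrives: Sep 26, 2026 + 4 days = Sep 30, 2026.
The application is submitted: Aug 23, 2026.
Clear-to-close is issued: Aug 23, 2026 + 52 days = Oct 14, 2026.
Both prerequisites met — the appraisal report arrives (Sep 30, 2026), clear-to-close is issued (Oct 14, 2026); the later is Oct 14, 2026.
Closing takes place: Oct 14, 2026 + 19 days = Nov 2, 2026.

Nov 2, 2026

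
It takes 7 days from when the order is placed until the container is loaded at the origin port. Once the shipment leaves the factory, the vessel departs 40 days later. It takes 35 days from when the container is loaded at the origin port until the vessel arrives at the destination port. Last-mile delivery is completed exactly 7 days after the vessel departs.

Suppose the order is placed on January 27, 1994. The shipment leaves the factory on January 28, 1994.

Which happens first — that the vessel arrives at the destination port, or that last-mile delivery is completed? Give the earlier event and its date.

The order is placed: Jan 27, 1994.
The container is loaded at the origin port: Jan 27, 1994 + 7 days = Feb 3, 1994.
The vessel arrives at the destination port: Feb 3, 1994 + 35 days = Mar 10, 1994.
The shipment leaves the factory: Jan 28, 1994.
The vessel departs: Jan 28, 1994 + 40 days = Mar 9, 1994.
Last-mile delivery is completed: Mar 9, 1994 + 7 days = Mar 16, 1994.
Comparing: the vessel arrives at the destination port on Mar 10, 1994 vs last-mile delivery is completed on Mar 16, 1994. Earlier: the vessel arrives at the destination port.

The vessel arrives at the destination port — March 10, 1994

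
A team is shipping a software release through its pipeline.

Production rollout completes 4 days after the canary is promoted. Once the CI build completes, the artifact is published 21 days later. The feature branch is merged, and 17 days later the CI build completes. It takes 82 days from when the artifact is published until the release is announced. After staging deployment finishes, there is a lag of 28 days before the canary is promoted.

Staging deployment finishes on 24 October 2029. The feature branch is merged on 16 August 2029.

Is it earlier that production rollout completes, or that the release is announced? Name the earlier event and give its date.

Staging deployment finishes: Oct 24, 2029.
The canary is promoted: Oct 24, 2029 + 28 days = Nov 21, 2029.
Production rollout completes: Nov 21, 2029 + 4 days = Nov 25, 2029.
The feature branch is merged: Aug 16, 2029.
The CI build completes: Aug 16, 2029 + 17 days = Sep 2, 2029.
The artifact is published: Sep 2, 2029 + 21 days = Sep 23, 2029.
The release is announced: Sep 23, 2029 + 82 days = Dec 14, 2029.
Comparing: production rollout completes on Nov 25, 2029 vs the release is announced on Dec 14, 2029. Earlier: production rollout completes.

Production rollout completes — 25 November 2029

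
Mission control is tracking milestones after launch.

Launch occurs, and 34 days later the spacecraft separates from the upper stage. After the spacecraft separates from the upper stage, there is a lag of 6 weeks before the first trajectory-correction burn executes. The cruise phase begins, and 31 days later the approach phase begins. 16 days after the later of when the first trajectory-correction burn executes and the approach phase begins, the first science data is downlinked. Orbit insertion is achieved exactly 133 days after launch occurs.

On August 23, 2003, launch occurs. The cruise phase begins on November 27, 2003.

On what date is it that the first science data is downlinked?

January 13, 2004

Launch occurs: Aug 23, 2003.
The spacecraft separates from the upper stage: Aug 23, 2003 + 34 days = Sep 26, 2003.
The first trajectory-correction burn executes: Sep 26, 2003 + 6 weeks = Nov 7, 2003.
The cruise phase begins: Nov 27, 2003.
The approach phase begins: Nov 27, 2003 + 31 days = Dec 28, 2003.
Both prerequisites met — the first trajectory-correction burn executes (Nov 7, 2003), the approach phase begins (Dec 28, 2003); the later is Dec 28, 2003.
The first science data is downlinked: Dec 28, 2003 + 16 days = Jan 13, 2004.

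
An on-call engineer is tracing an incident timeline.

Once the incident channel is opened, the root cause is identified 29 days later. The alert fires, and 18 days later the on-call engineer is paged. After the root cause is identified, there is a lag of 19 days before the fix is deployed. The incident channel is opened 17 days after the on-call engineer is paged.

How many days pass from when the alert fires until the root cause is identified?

Causal path: the alert fires → the on-call engineer is paged → the incident channel is opened → the root cause is identified.
Total delay along the path: 18 + 17 + 29 = 64 days.

64 days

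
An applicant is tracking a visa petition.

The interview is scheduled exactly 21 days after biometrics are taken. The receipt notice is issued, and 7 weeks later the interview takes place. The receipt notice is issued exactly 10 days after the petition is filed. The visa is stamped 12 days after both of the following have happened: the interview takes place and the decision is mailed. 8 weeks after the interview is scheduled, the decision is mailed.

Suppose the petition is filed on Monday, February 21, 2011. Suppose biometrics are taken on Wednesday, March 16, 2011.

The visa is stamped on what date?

Monday, June 13, 2011

The petition is filed: Feb 21, 2011.
The receipt notice is issued: Feb 21, 2011 + 10 days = Mar 3, 2011.
The interview takes place: Mar 3, 2011 + 7 weeks = Apr 21, 2011.
Biometrics are taken: Mar 16, 2011.
The interview is scheduled: Mar 16, 2011 + 21 days = Apr 6, 2011.
The decision is mailed: Apr 6, 2011 + 8 weeks = Jun 1, 2011.
Both prerequisites met — the interview takes place (Apr 21, 2011), the decision is mailed (Jun 1, 2011); the later is Jun 1, 2011.
The visa is stamped: Jun 1, 2011 + 12 days = Jun 13, 2011.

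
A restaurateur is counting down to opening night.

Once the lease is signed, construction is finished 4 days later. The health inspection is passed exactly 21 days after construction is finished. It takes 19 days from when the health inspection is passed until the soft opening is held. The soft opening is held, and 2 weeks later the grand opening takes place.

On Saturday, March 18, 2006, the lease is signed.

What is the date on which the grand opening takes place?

Monday, May 15, 2006

The lease is signed: Mar 18, 2006.
Construction is finished: Mar 18, 2006 + 4 days = Mar 22, 2006.
The health inspection is passed: Mar 22, 2006 + 21 days = Apr 12, 2006.
The soft opening is held: Apr 12, 2006 + 19 days = May 1, 2006.
The grand opening takes place: May 1, 2006 + 2 weeks = May 15, 2006.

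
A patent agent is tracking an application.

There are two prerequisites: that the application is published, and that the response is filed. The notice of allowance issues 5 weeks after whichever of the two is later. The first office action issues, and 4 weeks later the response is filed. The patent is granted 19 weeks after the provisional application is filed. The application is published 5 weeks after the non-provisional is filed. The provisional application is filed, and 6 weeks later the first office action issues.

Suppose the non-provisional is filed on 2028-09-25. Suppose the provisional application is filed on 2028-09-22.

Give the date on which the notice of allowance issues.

2029-01-05

The non-provisional is filed: Sep 25, 2028.
The application is published: Sep 25, 2028 + 5 weeks = Oct 30, 2028.
The provisional application is filed: Sep 22, 2028.
The first office action issues: Sep 22, 2028 + 6 weeks = Nov 3, 2028.
The response is filed: Nov 3, 2028 + 4 weeks = Dec 1, 2028.
Both prerequisites met — the application is published (Oct 30, 2028), the response is filed (Dec 1, 2028); the later is Dec 1, 2028.
The notice of allowance issues: Dec 1, 2028 + 5 weeks = Jan 5, 2029.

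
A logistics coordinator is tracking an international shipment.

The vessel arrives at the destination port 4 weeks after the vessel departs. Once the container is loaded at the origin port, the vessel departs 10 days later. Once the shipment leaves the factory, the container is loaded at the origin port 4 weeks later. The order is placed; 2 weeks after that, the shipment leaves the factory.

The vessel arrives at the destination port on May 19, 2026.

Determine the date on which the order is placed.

February 28, 2026

The vessel arrives at the destination port: May 19, 2026.
The vessel departs: May 19, 2026 − 4 weeks = Apr 21, 2026.
The container is loaded at the origin port: Apr 21, 2026 − 10 days = Apr 11, 2026.
The shipment leaves the factory: Apr 11, 2026 − 4 weeks = Mar 14, 2026.
The order is placed: Mar 14, 2026 − 2 weeks = Feb 28, 2026.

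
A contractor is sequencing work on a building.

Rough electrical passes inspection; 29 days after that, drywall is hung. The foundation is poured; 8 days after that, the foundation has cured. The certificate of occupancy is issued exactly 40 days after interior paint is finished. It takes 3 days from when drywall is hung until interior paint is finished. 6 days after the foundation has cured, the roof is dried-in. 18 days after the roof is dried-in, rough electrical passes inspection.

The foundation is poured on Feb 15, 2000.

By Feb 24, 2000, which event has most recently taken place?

The foundation is poured: Feb 15, 2000.
The foundation has cured: Feb 15, 2000 + 8 days = Feb 23, 2000.
The roof is dried-in: Feb 23, 2000 + 6 days = Feb 29, 2000.
Rough electrical passes inspection: Feb 29, 2000 + 18 days = Mar 18, 2000.
Drywall is hung: Mar 18, 2000 + 29 days = Apr 16, 2000.
Interior paint is finished: Apr 16, 2000 + 3 days = Apr 19, 2000.
The certificate of occupancy is issued: Apr 19, 2000 + 40 days = May 29, 2000.
Feb 24, 2000 falls between when the foundation has cured (Feb 23, 2000) and when the roof is dried-in (Feb 29, 2000).

The foundation has cured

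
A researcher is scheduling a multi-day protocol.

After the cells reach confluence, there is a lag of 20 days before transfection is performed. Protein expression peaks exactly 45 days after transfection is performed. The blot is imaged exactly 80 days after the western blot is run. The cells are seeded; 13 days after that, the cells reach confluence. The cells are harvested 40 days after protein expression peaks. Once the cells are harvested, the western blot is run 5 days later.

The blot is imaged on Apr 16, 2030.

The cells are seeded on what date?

Sep 25, 2029

The blot is imaged: Apr 16, 2030.
The western blot is run: Apr 16, 2030 − 80 days = Jan 26, 2030.
The cells are harvested: Jan 26, 2030 − 5 days = Jan 21, 2030.
Protein expression peaks: Jan 21, 2030 − 40 days = Dec 12, 2029.
Transfection is performed: Dec 12, 2029 − 45 days = Oct 28, 2029.
The cells reach confluence: Oct 28, 2029 − 20 days = Oct 8, 2029.
The cells are seeded: Oct 8, 2029 − 13 days = Sep 25, 2029.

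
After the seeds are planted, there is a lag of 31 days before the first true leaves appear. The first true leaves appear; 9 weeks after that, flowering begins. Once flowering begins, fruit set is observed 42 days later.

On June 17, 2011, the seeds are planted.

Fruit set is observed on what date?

The seeds are planted: Jun 17, 2011.
The first true leaves appear: Jun 17, 2011 + 31 days = Jul 18, 2011.
Flowering begins: Jul 18, 2011 + 9 weeks = Sep 19, 2011.
Fruit set is observed: Sep 19, 2011 + 42 days = Oct 31, 2011.

October 31, 2011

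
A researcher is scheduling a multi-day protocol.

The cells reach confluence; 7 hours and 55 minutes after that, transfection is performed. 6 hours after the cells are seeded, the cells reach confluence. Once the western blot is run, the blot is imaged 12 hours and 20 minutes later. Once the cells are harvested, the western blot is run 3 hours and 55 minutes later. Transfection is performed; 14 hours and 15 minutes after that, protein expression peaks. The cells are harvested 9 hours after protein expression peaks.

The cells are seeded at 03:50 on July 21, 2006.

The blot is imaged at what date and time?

09:15 on July 23, 2006

The cells are seeded: 03:50 Jul 21, 2006.
The cells reach confluence: 03:50 Jul 21, 2006 + 6h = 09:50 Jul 21, 2006.
Transfection is performed: 09:50 Jul 21, 2006 + 7h55m = 17:45 Jul 21, 2006.
Protein expression peaks: 17:45 Jul 21, 2006 + 14h15m = 08:00 Jul 22, 2006.
The cells are harvested: 08:00 Jul 22, 2006 + 9h = 17:00 Jul 22, 2006.
The western blot is run: 17:00 Jul 22, 2006 + 3h55m = 20:55 Jul 22, 2006.
The blot is imaged: 20:55 Jul 22, 2006 + 12h20m = 09:15 Jul 23, 2006.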